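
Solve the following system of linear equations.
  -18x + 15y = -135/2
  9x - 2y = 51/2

x = 5/2, y = -3/2

Row-reduce the augmented matrix:
R1 ← R1 / (-18).
R2 ← R2 − 9·R1.
R2 ← R2 / (11/2).
R1 ← R1 + 5/6·R2.
Reading off the reduced rows gives x = 5/2, y = -3/2.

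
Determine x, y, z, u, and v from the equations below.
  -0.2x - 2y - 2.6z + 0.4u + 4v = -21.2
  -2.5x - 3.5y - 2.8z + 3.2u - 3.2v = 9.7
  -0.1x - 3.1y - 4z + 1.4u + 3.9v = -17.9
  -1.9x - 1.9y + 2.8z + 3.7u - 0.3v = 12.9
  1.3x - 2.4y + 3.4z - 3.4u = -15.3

Row-reduce the augmented matrix:
R1 ← R1 / (-1/5).
R2 ← R2 + 5/2·R1.
R3 ← R3 + 1/10·R1.
R4 ← R4 + 19/10·R1.
R5 ← R5 − 13/10·R1.
R2 ← R2 / (43/2).
R1 ← R1 − 10·R2.
R3 ← R3 + 21/10·R2.
R4 ← R4 − 171/10·R2.
R5 ← R5 + 77/5·R2.
R3 ← R3 / (216/1075).
R1 ← R1 + 35/43·R3.
R2 ← R2 − 297/215·R3.
R4 ← R4 − 4169/1075·R3.
R5 ← R5 − 16713/2150·R3.
R4 ← R4 / (-6637/360).
R1 ← R1 − 215/72·R4.
R2 ← R2 + 57/8·R4.
R3 ← R3 − 367/72·R4.
R5 ← R5 + 3337/80·R4.
R5 ← R5 / (-29950639/796440).
R1 ← R1 − 62279/26548·R5.
R2 ← R2 + 157985/26548·R5.
R3 ← R3 − 182729/79644·R5.
R4 ← R4 + 146089/39822·R5.
Reading off the reduced rows gives x = 5, y = 2, z = 1, u = 6, v = -4.

x = 5, y = 2, z = 1, u = 6, v = -4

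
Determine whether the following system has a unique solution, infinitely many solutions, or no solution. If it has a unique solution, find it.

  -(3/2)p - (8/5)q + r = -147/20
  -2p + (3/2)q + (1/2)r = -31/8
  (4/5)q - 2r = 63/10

p = 2, q = 1, r = -11/4

Row-reduce the augmented matrix:
R1 ← R1 / (-3/2).
R2 ← R2 + 2·R1.
R2 ← R2 / (109/30).
R1 ← R1 − 16/15·R2.
R3 ← R3 − 4/5·R2.
R3 ← R3 / (-198/109).
R1 ← R1 + 46/109·R3.
R2 ← R2 + 25/109·R3.
Reading off the reduced rows gives p = 2, q = 1, r = -11/4.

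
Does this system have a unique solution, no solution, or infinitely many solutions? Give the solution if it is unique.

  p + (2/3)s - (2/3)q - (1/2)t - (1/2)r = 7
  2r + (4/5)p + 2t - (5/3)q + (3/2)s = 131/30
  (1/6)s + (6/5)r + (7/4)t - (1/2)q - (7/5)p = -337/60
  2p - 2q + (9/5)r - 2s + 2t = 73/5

infinitely many solutions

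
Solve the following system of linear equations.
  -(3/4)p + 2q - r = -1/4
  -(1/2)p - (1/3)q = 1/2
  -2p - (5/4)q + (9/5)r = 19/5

p = -1, q = 0, r = 1

Row-reduce the augmented matrix:
R1 ← R1 / (-3/4).
R2 ← R2 + 1/2·R1.
R3 ← R3 + 2·R1.
R2 ← R2 / (-5/3).
R1 ← R1 + 8/3·R2.
R3 ← R3 + 79/12·R2.
R3 ← R3 / (11/6).
R1 ← R1 − 4/15·R3.
R2 ← R2 + 2/5·R3.
Reading off the reduced rows gives p = -1, q = 0, r = 1.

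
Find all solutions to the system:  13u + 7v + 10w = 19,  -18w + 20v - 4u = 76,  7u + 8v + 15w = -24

Row-reduce the augmented matrix:
R1 ← R1 / (13).
R2 ← R2 + 4·R1.
R3 ← R3 − 7·R1.
R2 ← R2 / (288/13).
R1 ← R1 − 7/13·R2.
R3 ← R3 − 55/13·R2.
R3 ← R3 / (1795/144).
R1 ← R1 − 163/144·R3.
R2 ← R2 + 97/144·R3.
Reading off the reduced rows gives u = 4, v = 1, w = -4.

u = 4, v = 1, w = -4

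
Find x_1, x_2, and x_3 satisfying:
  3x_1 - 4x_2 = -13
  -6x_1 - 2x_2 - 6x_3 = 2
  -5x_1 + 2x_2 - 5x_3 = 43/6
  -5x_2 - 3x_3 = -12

x_1 = -7/3, x_2 = 3/2, x_3 = 3/2

Row-reduce the augmented matrix:
R1 ← R1 / (3).
R2 ← R2 + 6·R1.
R3 ← R3 + 5·R1.
R2 ← R2 / (-10).
R1 ← R1 + 4/3·R2.
R3 ← R3 + 14/3·R2.
R4 ← R4 + 5·R2.
R3 ← R3 / (-11/5).
R1 ← R1 − 4/5·R3.
R2 ← R2 − 3/5·R3.
R4 reduces to 0 = 0, so the extra equation is consistent.
Reading off the reduced rows gives x_1 = -7/3, x_2 = 3/2, x_3 = 3/2.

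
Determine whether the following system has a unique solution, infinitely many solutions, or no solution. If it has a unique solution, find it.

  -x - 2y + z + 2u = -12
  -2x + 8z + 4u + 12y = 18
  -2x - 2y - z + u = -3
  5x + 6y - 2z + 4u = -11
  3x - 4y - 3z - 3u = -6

Row-reduce the augmented matrix:
R1 ← R1 / (-1).
R2 ← R2 + 2·R1.
R3 ← R3 + 2·R1.
R4 ← R4 − 5·R1.
R5 ← R5 − 3·R1.
R2 ← R2 / (16).
R1 ← R1 − 2·R2.
R3 ← R3 − 2·R2.
R4 ← R4 + 4·R2.
R5 ← R5 + 10·R2.
R3 ← R3 / (-15/4).
R1 ← R1 + 7/4·R3.
R2 ← R2 − 3/8·R3.
R4 ← R4 − 9/2·R3.
R5 ← R5 − 15/4·R3.
R4 ← R4 / (52/5).
R1 ← R1 + 3/5·R4.
R2 ← R2 + 3/10·R4.
R3 ← R3 − 4/5·R4.
R5 reduces to 0 = 0, so the extra equation is consistent.
Reading off the reduced rows gives x = -3, y = 3, z = -1, u = -4.

x = -3, y = 3, z = -1, u = -4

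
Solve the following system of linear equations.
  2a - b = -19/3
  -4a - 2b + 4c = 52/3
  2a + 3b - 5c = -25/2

a = -3, b = 1/3, c = 3/2

Row-reduce the augmented matrix:
R1 ← R1 / (2).
R2 ← R2 + 4·R1.
R3 ← R3 − 2·R1.
R2 ← R2 / (-4).
R1 ← R1 + 1/2·R2.
R3 ← R3 − 4·R2.
R3 ← R3 / (-1).
R1 ← R1 + 1/2·R3.
R2 ← R2 + 1·R3.
Reading off the reduced rows gives a = -3, b = 1/3, c = 3/2.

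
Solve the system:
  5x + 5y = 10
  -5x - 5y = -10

Row-reduce:
R1 ← R1 / (5).
R2 ← R2 + 5·R1.
Rank is 1 with 2 unknowns, leaving y free.

infinitely many solutions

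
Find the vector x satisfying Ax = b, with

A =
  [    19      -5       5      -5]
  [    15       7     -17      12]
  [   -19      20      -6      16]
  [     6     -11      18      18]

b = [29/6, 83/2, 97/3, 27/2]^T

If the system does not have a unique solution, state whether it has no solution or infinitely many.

x_1 = 1, x_2 = 3/2, x_3 = 0, x_4 = 4/3

Row-reduce the augmented matrix:
R1 ← R1 / (19).
R2 ← R2 − 15·R1.
R3 ← R3 + 19·R1.
R4 ← R4 − 6·R1.
R2 ← R2 / (208/19).
R1 ← R1 + 5/19·R2.
R3 ← R3 − 15·R2.
R4 ← R4 + 179/19·R2.
R3 ← R3 / (2881/104).
R1 ← R1 + 25/104·R3.
R2 ← R2 + 199/104·R3.
R4 ← R4 + 167/104·R3.
R4 ← R4 / (188267/5762).
R1 ← R1 − 75/2881·R4.
R2 ← R2 − 4075/5762·R4.
R3 ← R3 + 2257/5762·R4.
Reading off the reduced rows gives x_1 = 1, x_2 = 3/2, x_3 = 0, x_4 = 4/3.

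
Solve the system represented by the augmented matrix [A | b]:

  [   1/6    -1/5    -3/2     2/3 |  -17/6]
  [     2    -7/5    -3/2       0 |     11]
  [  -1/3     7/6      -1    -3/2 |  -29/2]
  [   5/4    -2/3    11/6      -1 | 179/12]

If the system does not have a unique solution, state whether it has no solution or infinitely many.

x_1 = 5, x_2 = -5, x_3 = 4, x_4 = 2

Row-reduce the augmented matrix:
R1 ← R1 / (1/6).
R2 ← R2 − 2·R1.
R3 ← R3 + 1/3·R1.
R4 ← R4 − 5/4·R1.
R1 ← R1 + 6/5·R2.
R3 ← R3 − 23/30·R2.
R4 ← R4 − 5/6·R2.
R3 ← R3 / (-333/20).
R1 ← R1 − 54/5·R3.
R2 ← R2 − 33/2·R3.
R4 ← R4 + 2/3·R3.
R4 ← R4 / (1282/2997).
R1 ← R1 + 64/37·R4.
R2 ← R2 + 695/333·R4.
R3 ← R3 + 358/999·R4.
Reading off the reduced rows gives x_1 = 5, x_2 = -5, x_3 = 4, x_4 = 2.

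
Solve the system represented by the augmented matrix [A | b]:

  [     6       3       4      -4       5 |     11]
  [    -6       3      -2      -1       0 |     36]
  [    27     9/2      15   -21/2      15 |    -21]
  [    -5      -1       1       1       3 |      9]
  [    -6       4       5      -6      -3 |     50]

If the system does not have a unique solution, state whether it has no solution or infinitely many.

Row-reduce:
R1 ← R1 / (6).
R2 ← R2 + 6·R1.
R3 ← R3 − 27·R1.
R4 ← R4 + 5·R1.
R5 ← R5 + 6·R1.
R2 ← R2 / (6).
R1 ← R1 − 1/2·R2.
R3 ← R3 + 9·R2.
R4 ← R4 − 3/2·R2.
R5 ← R5 − 7·R2.
Swap R3 and R4.
R3 ← R3 / (23/6).
R1 ← R1 − 1/2·R3.
R2 ← R2 − 1/3·R3.
R5 ← R5 − 20/3·R3.
Swap R4 and R5.
R4 ← R4 / (-105/46).
R1 ← R1 + 5/46·R4.
R2 ← R2 + 17/23·R4.
R3 ← R3 + 13/46·R4.
Rank is 4 with 5 unknowns, leaving x_5 free.

infinitely many solutions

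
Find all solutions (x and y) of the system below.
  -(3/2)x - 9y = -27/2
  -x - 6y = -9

infinitely many solutions

Row-reduce:
R1 ← R1 / (-3/2).
R2 ← R2 + 1·R1.
Rank is 1 with 2 unknowns, leaving y free.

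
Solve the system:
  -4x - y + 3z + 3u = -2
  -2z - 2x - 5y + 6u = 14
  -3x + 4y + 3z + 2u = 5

Row-reduce:
R1 ← R1 / (-4).
R2 ← R2 + 2·R1.
R3 ← R3 + 3·R1.
R2 ← R2 / (-9/2).
R1 ← R1 − 1/4·R2.
R3 ← R3 − 19/4·R2.
R3 ← R3 / (-53/18).
R1 ← R1 + 17/18·R3.
R2 ← R2 − 7/9·R3.
Rank is 3 with 4 unknowns, leaving u free.

infinitely many solutions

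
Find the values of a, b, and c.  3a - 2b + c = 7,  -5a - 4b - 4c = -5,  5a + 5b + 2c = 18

Row-reduce the augmented matrix:
R1 ← R1 / (3).
R2 ← R2 + 5·R1.
R3 ← R3 − 5·R1.
R2 ← R2 / (-22/3).
R1 ← R1 + 2/3·R2.
R3 ← R3 − 25/3·R2.
R3 ← R3 / (-51/22).
R1 ← R1 − 6/11·R3.
R2 ← R2 − 7/22·R3.
Reading off the reduced rows gives a = 5, b = 1, c = -6.

a = 5, b = 1, c = -6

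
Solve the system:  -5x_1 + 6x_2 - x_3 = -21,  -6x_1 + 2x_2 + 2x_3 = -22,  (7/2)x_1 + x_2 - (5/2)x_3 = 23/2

infinitely many solutions

Row-reduce:
R1 ← R1 / (-5).
R2 ← R2 + 6·R1.
R3 ← R3 − 7/2·R1.
R2 ← R2 / (-26/5).
R1 ← R1 + 6/5·R2.
R3 ← R3 − 26/5·R2.
Rank is 2 with 3 unknowns, leaving x_3 free.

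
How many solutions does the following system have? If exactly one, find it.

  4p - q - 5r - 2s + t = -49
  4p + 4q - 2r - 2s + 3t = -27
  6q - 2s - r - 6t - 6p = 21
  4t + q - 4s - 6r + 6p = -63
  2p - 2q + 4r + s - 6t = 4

p = -5, q = 1, r = 5, s = 2, t = 1

Row-reduce the augmented matrix:
R1 ← R1 / (4).
R2 ← R2 − 4·R1.
R3 ← R3 + 6·R1.
R4 ← R4 − 6·R1.
R5 ← R5 − 2·R1.
R2 ← R2 / (5).
R1 ← R1 + 1/4·R2.
R3 ← R3 − 9/2·R2.
R4 ← R4 − 5/2·R2.
R5 ← R5 + 3/2·R2.
R3 ← R3 / (-56/5).
R1 ← R1 + 11/10·R3.
R2 ← R2 − 3/5·R3.
R5 ← R5 − 37/5·R3.
R4 ← R4 / (-1).
R1 ← R1 + 1/112·R4.
R2 ← R2 + 15/56·R4.
R3 ← R3 − 25/56·R4.
R5 ← R5 + 73/56·R4.
R5 ← R5 / (-673/56).
R1 ← R1 − 107/112·R5.
R2 ← R2 + 19/56·R5.
R3 ← R3 − 69/56·R5.
R4 ← R4 + 3/2·R5.
Reading off the reduced rows gives p = -5, q = 1, r = 5, s = 2, t = 1.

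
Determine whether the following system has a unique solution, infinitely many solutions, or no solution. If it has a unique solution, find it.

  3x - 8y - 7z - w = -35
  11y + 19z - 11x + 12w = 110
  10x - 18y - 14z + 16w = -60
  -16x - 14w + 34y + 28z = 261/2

no solution

Row-reduce:
R1 ← R1 / (3).
R2 ← R2 + 11·R1.
R3 ← R3 − 10·R1.
R4 ← R4 + 16·R1.
R2 ← R2 / (-55/3).
R1 ← R1 + 8/3·R2.
R3 ← R3 − 26/3·R2.
R4 ← R4 + 26/3·R2.
R3 ← R3 / (68/11).
R1 ← R1 + 15/11·R3.
R2 ← R2 − 4/11·R3.
R4 ← R4 + 68/11·R3.
Row 4 reduces to 0 = 1/2, a contradiction. The system is inconsistent.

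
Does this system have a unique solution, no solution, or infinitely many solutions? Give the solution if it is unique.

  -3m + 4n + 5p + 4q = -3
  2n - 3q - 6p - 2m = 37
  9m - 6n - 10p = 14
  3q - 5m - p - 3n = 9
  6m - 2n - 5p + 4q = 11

Row-reduce the augmented matrix:
R1 ← R1 / (-3).
R2 ← R2 + 2·R1.
R3 ← R3 − 9·R1.
R4 ← R4 + 5·R1.
R5 ← R5 − 6·R1.
R2 ← R2 / (-2/3).
R1 ← R1 + 4/3·R2.
R3 ← R3 − 6·R2.
R4 ← R4 + 29/3·R2.
R5 ← R5 − 6·R2.
R3 ← R3 / (-79).
R1 ← R1 − 17·R3.
R2 ← R2 − 14·R3.
R4 ← R4 − 126·R3.
R5 ← R5 + 79·R3.
R4 ← R4 / (2575/158).
R1 ← R1 − 127/79·R4.
R2 ← R2 − 251/158·R4.
R3 ← R3 − 39/79·R4.
R5 reduces to 0 = 0, so the extra equation is consistent.
Reading off the reduced rows gives m = -2, n = 3, p = -5, q = 1.

m = -2, n = 3, p = -5, q = 1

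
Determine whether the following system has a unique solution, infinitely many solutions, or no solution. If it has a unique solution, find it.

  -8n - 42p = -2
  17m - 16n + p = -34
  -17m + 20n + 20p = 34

Row-reduce:
Swap R1 and R2.
R1 ← R1 / (17).
R3 ← R3 + 17·R1.
R2 ← R2 / (-8).
R1 ← R1 + 16/17·R2.
R3 ← R3 − 4·R2.
Row 3 reduces to 0 = -1, a contradiction. The system is inconsistent.

no solution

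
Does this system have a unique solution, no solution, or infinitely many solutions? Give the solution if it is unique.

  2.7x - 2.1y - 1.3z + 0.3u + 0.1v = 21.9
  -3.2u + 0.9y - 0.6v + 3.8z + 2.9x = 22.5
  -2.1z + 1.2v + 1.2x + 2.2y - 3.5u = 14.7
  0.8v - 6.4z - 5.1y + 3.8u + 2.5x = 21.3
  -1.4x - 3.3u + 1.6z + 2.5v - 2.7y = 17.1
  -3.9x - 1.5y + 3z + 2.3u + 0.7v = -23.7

x = 6, y = -3, z = 0, u = -3, v = 3

Row-reduce the augmented matrix:
R1 ← R1 / (27/10).
R2 ← R2 − 29/10·R1.
R3 ← R3 − 6/5·R1.
R4 ← R4 − 5/2·R1.
R5 ← R5 + 7/5·R1.
R6 ← R6 + 39/10·R1.
R2 ← R2 / (142/45).
R1 ← R1 + 7/9·R2.
R3 ← R3 − 47/15·R2.
R4 ← R4 + 142/45·R2.
R5 ← R5 + 341/90·R2.
R6 ← R6 + 68/15·R2.
R3 ← R3 / (-5693/852).
R1 ← R1 − 227/284·R3.
R2 ← R2 − 1403/852·R3.
R5 ← R5 − 20349/2840·R3.
R6 ← R6 − 6097/710·R3.
Swap R4 and R5.
R4 ← R4 / (-2140379/284650).
R1 ← R1 + 22012/28465·R4.
R2 ← R2 + 32726/28465·R4.
R3 ← R3 − 579/28465·R4.
R6 ← R6 + 712033/284650·R4.
Swap R5 and R6.
R5 ← R5 / (42243659/42807580).
R1 ← R1 + 1263043/4280758·R5.
R2 ← R2 + 1417879/4280758·R5.
R3 ← R3 + 1147525/4280758·R5.
R4 ← R4 + 2103455/4280758·R5.
R6 reduces to 0 = 0, so the extra equation is consistent.
Reading off the reduced rows gives x = 6, y = -3, z = 0, u = -3, v = 3.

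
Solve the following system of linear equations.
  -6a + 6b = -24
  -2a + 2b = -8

Row-reduce:
R1 ← R1 / (-6).
R2 ← R2 + 2·R1.
Rank is 1 with 2 unknowns, leaving b free.

infinitely many solutions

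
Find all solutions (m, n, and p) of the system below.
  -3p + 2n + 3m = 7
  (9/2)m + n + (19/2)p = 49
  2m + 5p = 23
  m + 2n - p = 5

no solution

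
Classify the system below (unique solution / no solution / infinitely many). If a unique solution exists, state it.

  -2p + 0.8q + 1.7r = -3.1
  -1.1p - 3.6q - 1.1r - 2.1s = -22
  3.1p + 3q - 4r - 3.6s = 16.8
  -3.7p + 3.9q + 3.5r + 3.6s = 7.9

p = 4, q = 4, r = 1, s = 1

Row-reduce the augmented matrix:
R1 ← R1 / (-2).
R2 ← R2 + 11/10·R1.
R3 ← R3 − 31/10·R1.
R4 ← R4 + 37/10·R1.
R2 ← R2 / (-101/25).
R1 ← R1 + 2/5·R2.
R3 ← R3 − 106/25·R2.
R4 ← R4 − 121/50·R2.
R3 ← R3 / (-14143/4040).
R1 ← R1 + 131/202·R3.
R2 ← R2 − 407/808·R3.
R4 ← R4 + 6981/8080·R3.
R4 ← R4 / (213531/56572).
R1 ← R1 − 18147/14143·R4.
R2 ← R2 + 8919/28286·R4.
R3 ← R3 − 23448/14143·R4.
Reading off the reduced rows gives p = 4, q = 4, r = 1, s = 1.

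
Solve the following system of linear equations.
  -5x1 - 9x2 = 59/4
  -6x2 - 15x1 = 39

Row-reduce the augmented matrix:
R1 ← R1 / (-5).
R2 ← R2 + 15·R1.
R2 ← R2 / (21).
R1 ← R1 − 9/5·R2.
Reading off the reduced rows gives x1 = -5/2, x2 = -1/4.

x1 = -5/2, x2 = -1/4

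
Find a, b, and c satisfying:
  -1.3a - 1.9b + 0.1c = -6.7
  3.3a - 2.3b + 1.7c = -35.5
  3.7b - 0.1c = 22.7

Row-reduce the augmented matrix:
R1 ← R1 / (-13/10).
R2 ← R2 − 33/10·R1.
R2 ← R2 / (-463/65).
R1 ← R1 − 19/13·R2.
R3 ← R3 − 37/10·R2.
R3 ← R3 / (2118/2315).
R1 ← R1 − 150/463·R3.
R2 ← R2 + 127/463·R3.
Reading off the reduced rows gives a = -4, b = 6, c = -5.

a = -4, b = 6, c = -5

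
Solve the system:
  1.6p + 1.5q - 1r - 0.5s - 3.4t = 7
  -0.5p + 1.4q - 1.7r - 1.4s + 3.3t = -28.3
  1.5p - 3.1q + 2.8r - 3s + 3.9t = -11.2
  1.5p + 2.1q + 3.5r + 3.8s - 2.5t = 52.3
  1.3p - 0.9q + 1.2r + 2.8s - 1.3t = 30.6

p = 3, q = 0, r = 5, s = 6, t = -3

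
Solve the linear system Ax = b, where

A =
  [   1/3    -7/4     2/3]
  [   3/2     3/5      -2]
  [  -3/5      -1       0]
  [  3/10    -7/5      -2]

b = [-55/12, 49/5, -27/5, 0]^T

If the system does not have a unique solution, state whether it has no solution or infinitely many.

Row-reduce:
R1 ← R1 / (1/3).
R2 ← R2 − 3/2·R1.
R3 ← R3 + 3/5·R1.
R4 ← R4 − 3/10·R1.
R2 ← R2 / (339/40).
R1 ← R1 + 21/4·R2.
R3 ← R3 + 83/20·R2.
R4 ← R4 − 7/40·R2.
R3 ← R3 / (-2116/1695).
R1 ← R1 + 124/113·R3.
R2 ← R2 + 200/339·R3.
R4 ← R4 + 4232/1695·R3.
Row 4 reduces to 0 = 1, a contradiction. The system is inconsistent.

no solution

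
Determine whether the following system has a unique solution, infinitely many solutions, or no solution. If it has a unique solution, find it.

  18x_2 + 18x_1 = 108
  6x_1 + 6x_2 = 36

Row-reduce:
R1 ← R1 / (18).
R2 ← R2 − 6·R1.
Rank is 1 with 2 unknowns, leaving x_2 free.

infinitely many solutions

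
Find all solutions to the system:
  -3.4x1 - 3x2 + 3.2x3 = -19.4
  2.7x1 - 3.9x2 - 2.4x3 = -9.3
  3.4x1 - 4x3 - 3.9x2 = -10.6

x1 = 5, x2 = 4, x3 = 3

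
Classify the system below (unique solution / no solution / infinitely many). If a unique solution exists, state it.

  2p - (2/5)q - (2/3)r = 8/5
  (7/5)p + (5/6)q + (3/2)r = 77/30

infinitely many solutions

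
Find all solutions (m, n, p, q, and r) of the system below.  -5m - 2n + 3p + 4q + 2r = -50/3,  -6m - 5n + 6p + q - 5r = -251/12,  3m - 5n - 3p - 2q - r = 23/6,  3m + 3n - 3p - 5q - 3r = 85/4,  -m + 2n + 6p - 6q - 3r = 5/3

m = -1/2, n = 4/3, p = -5/2, q = -9/4, r = 0

Row-reduce the augmented matrix:
R1 ← R1 / (-5).
R2 ← R2 + 6·R1.
R3 ← R3 − 3·R1.
R4 ← R4 − 3·R1.
R5 ← R5 + 1·R1.
R2 ← R2 / (-13/5).
R1 ← R1 − 2/5·R2.
R3 ← R3 + 31/5·R2.
R4 ← R4 − 9/5·R2.
R5 ← R5 − 12/5·R2.
R3 ← R3 / (-90/13).
R1 ← R1 + 3/13·R3.
R2 ← R2 + 12/13·R3.
R4 ← R4 − 6/13·R3.
R5 ← R5 − 99/13·R3.
R4 ← R4 / (-23/5).
R1 ← R1 + 17/10·R4.
R2 ← R2 − 1/5·R4.
R3 ← R3 + 41/30·R4.
R5 ← R5 − 1/10·R4.
R5 ← R5 / (640/69).
R1 ← R1 + 1/69·R5.
R2 ← R2 − 5/23·R5.
R3 ← R3 + 181/207·R5.
R4 ← R4 − 86/69·R5.
Reading off the reduced rows gives m = -1/2, n = 4/3, p = -5/2, q = -9/4, r = 0.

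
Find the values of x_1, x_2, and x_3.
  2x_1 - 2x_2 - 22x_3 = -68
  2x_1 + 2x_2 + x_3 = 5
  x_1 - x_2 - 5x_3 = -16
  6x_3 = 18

Row-reduce the augmented matrix:
R1 ← R1 / (2).
R2 ← R2 − 2·R1.
R3 ← R3 − 1·R1.
R2 ← R2 / (4).
R1 ← R1 + 1·R2.
R3 ← R3 / (6).
R1 ← R1 + 21/4·R3.
R2 ← R2 − 23/4·R3.
R4 ← R4 − 6·R3.
R4 reduces to 0 = 0, so the extra equation is consistent.
Reading off the reduced rows gives x_1 = 0, x_2 = 1, x_3 = 3.

x_1 = 0, x_2 = 1, x_3 = 3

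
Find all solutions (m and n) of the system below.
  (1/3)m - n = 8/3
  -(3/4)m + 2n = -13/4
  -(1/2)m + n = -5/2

no solution

Row-reduce:
R1 ← R1 / (1/3).
R2 ← R2 + 3/4·R1.
R3 ← R3 + 1/2·R1.
R2 ← R2 / (-1/4).
R1 ← R1 + 3·R2.
R3 ← R3 + 1/2·R2.
Row 3 reduces to 0 = -4, a contradiction. The system is inconsistent.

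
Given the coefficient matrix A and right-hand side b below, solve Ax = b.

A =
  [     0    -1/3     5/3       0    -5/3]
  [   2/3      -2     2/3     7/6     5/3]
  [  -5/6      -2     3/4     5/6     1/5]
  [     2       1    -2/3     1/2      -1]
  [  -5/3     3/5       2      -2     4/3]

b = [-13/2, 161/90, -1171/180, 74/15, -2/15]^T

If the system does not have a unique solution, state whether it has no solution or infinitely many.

Row-reduce the augmented matrix:
Swap R1 and R2.
R1 ← R1 / (2/3).
R3 ← R3 + 5/6·R1.
R4 ← R4 − 2·R1.
R5 ← R5 + 5/3·R1.
R2 ← R2 / (-1/3).
R1 ← R1 + 3·R2.
R3 ← R3 + 9/2·R2.
R4 ← R4 − 7·R2.
R5 ← R5 + 22/5·R2.
R3 ← R3 / (-251/12).
R1 ← R1 + 14·R3.
R2 ← R2 + 5·R3.
R4 ← R4 − 97/3·R3.
R5 ← R5 + 55/3·R3.
R4 ← R4 / (817/1506).
R1 ← R1 − 217/1004·R4.
R2 ← R2 + 275/502·R4.
R3 ← R3 + 55/502·R4.
R5 ← R5 + 3289/3012·R4.
R5 ← R5 / (8921/24510).
R1 ← R1 − 3241/1634·R5.
R2 ← R2 + 2974/817·R5.
R3 ← R3 + 7059/4085·R5.
R4 ← R4 + 20252/4085·R5.
Reading off the reduced rows gives x_1 = 5/2, x_2 = 5/2, x_3 = -2/5, x_4 = 1/3, x_5 = 3.

x_1 = 5/2, x_2 = 5/2, x_3 = -2/5, x_4 = 1/3, x_5 = 3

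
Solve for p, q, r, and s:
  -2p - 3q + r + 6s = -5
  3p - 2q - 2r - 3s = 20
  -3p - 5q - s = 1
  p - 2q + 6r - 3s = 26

Row-reduce the augmented matrix:
R1 ← R1 / (-2).
R2 ← R2 − 3·R1.
R3 ← R3 + 3·R1.
R4 ← R4 − 1·R1.
R2 ← R2 / (-13/2).
R1 ← R1 − 3/2·R2.
R3 ← R3 + 1/2·R2.
R4 ← R4 + 7/2·R2.
R3 ← R3 / (-19/13).
R1 ← R1 + 8/13·R3.
R2 ← R2 − 1/13·R3.
R4 ← R4 − 88/13·R3.
R4 ← R4 / (-982/19).
R1 ← R1 − 53/19·R4.
R2 ← R2 + 28/19·R4.
R3 ← R3 − 136/19·R4.
Reading off the reduced rows gives p = 5, q = -3, r = 2, s = -1.

p = 5, q = -3, r = 2, s = -1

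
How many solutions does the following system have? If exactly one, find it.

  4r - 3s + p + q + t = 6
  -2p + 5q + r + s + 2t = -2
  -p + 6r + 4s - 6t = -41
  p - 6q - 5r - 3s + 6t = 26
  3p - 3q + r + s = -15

Row-reduce the augmented matrix:
R2 ← R2 + 2·R1.
R3 ← R3 + 1·R1.
R4 ← R4 − 1·R1.
R5 ← R5 − 3·R1.
R2 ← R2 / (7).
R1 ← R1 − 1·R2.
R3 ← R3 − 1·R2.
R4 ← R4 + 7·R2.
R5 ← R5 + 6·R2.
R3 ← R3 / (61/7).
R1 ← R1 − 19/7·R3.
R2 ← R2 − 9/7·R3.
R5 ← R5 + 23/7·R3.
R4 ← R4 / (-5).
R1 ← R1 + 172/61·R4.
R2 ← R2 + 59/61·R4.
R3 ← R3 − 12/61·R4.
R5 ← R5 − 388/61·R4.
R5 ← R5 / (2982/305).
R1 ← R1 + 888/305·R5.
R2 ← R2 + 106/305·R5.
R3 ← R3 + 87/305·R5.
R4 ← R4 + 9/5·R5.
Reading off the reduced rows gives p = -1, q = 1, r = -3, s = -6, t = 0.

p = -1, q = 1, r = -3, s = -6, t = 0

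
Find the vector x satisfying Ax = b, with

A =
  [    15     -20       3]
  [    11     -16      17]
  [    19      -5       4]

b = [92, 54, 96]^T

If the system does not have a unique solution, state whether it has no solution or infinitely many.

Row-reduce the augmented matrix:
R1 ← R1 / (15).
R2 ← R2 − 11·R1.
R3 ← R3 − 19·R1.
R2 ← R2 / (-4/3).
R1 ← R1 + 4/3·R2.
R3 ← R3 − 61/3·R2.
R3 ← R3 / (2259/10).
R1 ← R1 + 73/5·R3.
R2 ← R2 + 111/10·R3.
Reading off the reduced rows gives x_1 = 5, x_2 = -1, x_3 = -1.

x_1 = 5, x_2 = -1, x_3 = -1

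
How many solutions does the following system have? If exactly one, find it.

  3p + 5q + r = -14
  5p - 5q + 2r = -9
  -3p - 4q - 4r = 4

Row-reduce the augmented matrix:
R1 ← R1 / (3).
R2 ← R2 − 5·R1.
R3 ← R3 + 3·R1.
R2 ← R2 / (-40/3).
R1 ← R1 − 5/3·R2.
R3 ← R3 − 1·R2.
R3 ← R3 / (-119/40).
R1 ← R1 − 3/8·R3.
R2 ← R2 + 1/40·R3.
Reading off the reduced rows gives p = -4, q = -1, r = 3.

p = -4, q = -1, r = 3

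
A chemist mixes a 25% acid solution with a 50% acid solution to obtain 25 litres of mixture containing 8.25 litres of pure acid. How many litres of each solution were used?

litres of solution A: 17, litres of solution B: 8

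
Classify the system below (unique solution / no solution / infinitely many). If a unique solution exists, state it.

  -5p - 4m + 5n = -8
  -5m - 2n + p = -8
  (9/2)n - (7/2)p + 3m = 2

no solution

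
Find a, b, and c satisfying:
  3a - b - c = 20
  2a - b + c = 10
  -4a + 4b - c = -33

Row-reduce the augmented matrix:
R1 ← R1 / (3).
R2 ← R2 − 2·R1.
R3 ← R3 + 4·R1.
R2 ← R2 / (-1/3).
R1 ← R1 + 1/3·R2.
R3 ← R3 − 8/3·R2.
R3 ← R3 / (11).
R1 ← R1 + 2·R3.
R2 ← R2 + 5·R3.
Reading off the reduced rows gives a = 4, b = -5, c = -3.

a = 4, b = -5, c = -3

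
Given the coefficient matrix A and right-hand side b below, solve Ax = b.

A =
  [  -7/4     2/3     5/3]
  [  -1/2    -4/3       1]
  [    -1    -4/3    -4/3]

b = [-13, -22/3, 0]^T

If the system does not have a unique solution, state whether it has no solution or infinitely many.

x_1 = 4, x_2 = 1, x_3 = -4

Row-reduce the augmented matrix:
R1 ← R1 / (-7/4).
R2 ← R2 + 1/2·R1.
R3 ← R3 + 1·R1.
R2 ← R2 / (-32/21).
R1 ← R1 + 8/21·R2.
R3 ← R3 + 12/7·R2.
R3 ← R3 / (-23/8).
R1 ← R1 + 13/12·R3.
R2 ← R2 + 11/32·R3.
Reading off the reduced rows gives x_1 = 4, x_2 = 1, x_3 = -4.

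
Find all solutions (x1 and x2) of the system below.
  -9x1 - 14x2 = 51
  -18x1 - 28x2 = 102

infinitely many solutions

Row-reduce:
R1 ← R1 / (-9).
R2 ← R2 + 18·R1.
Rank is 1 with 2 unknowns, leaving x2 free.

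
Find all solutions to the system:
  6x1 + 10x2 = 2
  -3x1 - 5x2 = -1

Row-reduce:
R1 ← R1 / (6).
R2 ← R2 + 3·R1.
Rank is 1 with 2 unknowns, leaving x2 free.

infinitely many solutions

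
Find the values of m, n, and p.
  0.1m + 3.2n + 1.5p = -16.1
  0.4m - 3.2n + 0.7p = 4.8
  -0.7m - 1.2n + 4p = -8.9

Row-reduce the augmented matrix:
R1 ← R1 / (1/10).
R2 ← R2 − 2/5·R1.
R3 ← R3 + 7/10·R1.
R2 ← R2 / (-16).
R1 ← R1 − 32·R2.
R3 ← R3 − 106/5·R2.
R3 ← R3 / (2991/400).
R1 ← R1 − 22/5·R3.
R2 ← R2 − 53/160·R3.
Reading off the reduced rows gives m = -5, n = -3, p = -4.

m = -5, n = -3, p = -4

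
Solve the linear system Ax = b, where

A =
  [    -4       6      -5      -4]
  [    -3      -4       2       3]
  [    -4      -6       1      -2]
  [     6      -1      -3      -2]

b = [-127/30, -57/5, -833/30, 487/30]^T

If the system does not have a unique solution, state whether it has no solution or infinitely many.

Row-reduce the augmented matrix:
R1 ← R1 / (-4).
R2 ← R2 + 3·R1.
R3 ← R3 + 4·R1.
R4 ← R4 − 6·R1.
R2 ← R2 / (-17/2).
R1 ← R1 + 3/2·R2.
R3 ← R3 + 12·R2.
R4 ← R4 − 8·R2.
R3 ← R3 / (-36/17).
R1 ← R1 − 4/17·R3.
R2 ← R2 + 23/34·R3.
R4 ← R4 + 173/34·R3.
R4 ← R4 / (475/36).
R1 ← R1 + 7/9·R4.
R2 ← R2 − 49/36·R4.
R3 ← R3 − 55/18·R4.
Reading off the reduced rows gives x_1 = 3, x_2 = 8/5, x_3 = -3/2, x_4 = 7/3.

x_1 = 3, x_2 = 8/5, x_3 = -3/2, x_4 = 7/3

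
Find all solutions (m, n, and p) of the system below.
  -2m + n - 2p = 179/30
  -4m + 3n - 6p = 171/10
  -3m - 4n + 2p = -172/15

m = -2/5, n = 5/2, p = -4/3

Row-reduce the augmented matrix:
R1 ← R1 / (-2).
R2 ← R2 + 4·R1.
R3 ← R3 + 3·R1.
R1 ← R1 + 1/2·R2.
R3 ← R3 + 11/2·R2.
R3 ← R3 / (-6).
R2 ← R2 + 2·R3.
Reading off the reduced rows gives m = -2/5, n = 5/2, p = -4/3.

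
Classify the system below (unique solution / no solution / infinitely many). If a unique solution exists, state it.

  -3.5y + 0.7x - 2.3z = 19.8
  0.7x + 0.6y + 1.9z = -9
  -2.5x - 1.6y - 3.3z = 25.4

Row-reduce the augmented matrix:
R1 ← R1 / (7/10).
R2 ← R2 − 7/10·R1.
R3 ← R3 + 5/2·R1.
R2 ← R2 / (41/10).
R1 ← R1 + 5·R2.
R3 ← R3 + 141/10·R2.
R3 ← R3 / (4204/1435).
R1 ← R1 − 527/287·R3.
R2 ← R2 − 42/41·R3.
Reading off the reduced rows gives x = -5, y = -6, z = -1.

x = -5, y = -6, z = -1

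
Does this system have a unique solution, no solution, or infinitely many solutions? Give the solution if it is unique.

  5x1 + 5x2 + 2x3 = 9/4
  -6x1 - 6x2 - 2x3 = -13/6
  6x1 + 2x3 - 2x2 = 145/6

Row-reduce the augmented matrix:
R1 ← R1 / (5).
R2 ← R2 + 6·R1.
R3 ← R3 − 6·R1.
Swap R2 and R3.
R2 ← R2 / (-8).
R1 ← R1 − 1·R2.
R3 ← R3 / (2/5).
R1 ← R1 − 7/20·R3.
R2 ← R2 − 1/20·R3.
Reading off the reduced rows gives x1 = 8/3, x2 = -11/4, x3 = 4/3.

x1 = 8/3, x2 = -11/4, x3 = 4/3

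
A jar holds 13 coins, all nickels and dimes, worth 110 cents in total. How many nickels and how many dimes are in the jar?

Let n = nickels, d = dimes.
  n + d = 13
  5n + 10d = 110
From equation 1: n = 13 − d.
Substitute into equation 2 and solve: d = 9.
Then n = 4.

nickels: 4, dimes: 9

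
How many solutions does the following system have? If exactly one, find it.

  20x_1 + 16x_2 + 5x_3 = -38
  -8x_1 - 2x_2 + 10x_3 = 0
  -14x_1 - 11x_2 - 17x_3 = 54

x_1 = -3, x_2 = 2, x_3 = -2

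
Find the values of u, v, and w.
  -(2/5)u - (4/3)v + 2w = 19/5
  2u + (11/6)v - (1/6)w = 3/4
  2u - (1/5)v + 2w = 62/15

u = -1/3, v = 1, w = 5/2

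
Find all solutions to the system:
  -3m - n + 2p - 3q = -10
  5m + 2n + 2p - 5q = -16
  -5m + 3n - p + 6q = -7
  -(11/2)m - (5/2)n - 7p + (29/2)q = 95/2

Row-reduce:
R1 ← R1 / (-3).
R2 ← R2 − 5·R1.
R3 ← R3 + 5·R1.
R4 ← R4 + 11/2·R1.
R2 ← R2 / (1/3).
R1 ← R1 − 1/3·R2.
R3 ← R3 − 14/3·R2.
R4 ← R4 + 2/3·R2.
R3 ← R3 / (-79).
R1 ← R1 + 6·R3.
R2 ← R2 − 16·R3.
Row 4 reduces to 0 = 1/2, a contradiction. The system is inconsistent.

no solution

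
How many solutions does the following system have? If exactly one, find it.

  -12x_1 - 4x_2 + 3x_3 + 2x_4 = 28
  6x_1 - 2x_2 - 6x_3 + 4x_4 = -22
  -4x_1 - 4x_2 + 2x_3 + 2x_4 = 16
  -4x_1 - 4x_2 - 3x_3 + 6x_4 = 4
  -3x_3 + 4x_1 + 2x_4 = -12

x_1 = -1, x_2 = 0, x_3 = 4, x_4 = 2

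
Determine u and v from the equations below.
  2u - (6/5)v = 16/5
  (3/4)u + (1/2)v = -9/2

u = -2, v = -6

Row-reduce the augmented matrix:
R1 ← R1 / (2).
R2 ← R2 − 3/4·R1.
R2 ← R2 / (19/20).
R1 ← R1 + 3/5·R2.
Reading off the reduced rows gives u = -2, v = -6.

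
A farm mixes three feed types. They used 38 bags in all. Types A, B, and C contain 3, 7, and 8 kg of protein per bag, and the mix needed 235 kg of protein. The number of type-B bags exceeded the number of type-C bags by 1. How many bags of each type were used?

Let a = type-A bags, b = type-B bags, c = type-C bags.
  c + b + a = 38
  3a + 8c + 7b = 235
  b - c = 1
Row-reduce the augmented matrix:
R2 ← R2 − 3·R1.
R2 ← R2 / (4).
R1 ← R1 − 1·R2.
R3 ← R3 − 1·R2.
R3 ← R3 / (-9/4).
R1 ← R1 + 1/4·R3.
R2 ← R2 − 5/4·R3.
Reading off the reduced rows gives a = 11, b = 14, c = 13.

type-A bags: 11, type-B bags: 14, type-C bags: 13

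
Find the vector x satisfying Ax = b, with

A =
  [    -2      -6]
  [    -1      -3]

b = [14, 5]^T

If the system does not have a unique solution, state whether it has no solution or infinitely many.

no solution

Row-reduce:
R1 ← R1 / (-2).
R2 ← R2 + 1·R1.
Row 2 reduces to 0 = -2, a contradiction. The system is inconsistent.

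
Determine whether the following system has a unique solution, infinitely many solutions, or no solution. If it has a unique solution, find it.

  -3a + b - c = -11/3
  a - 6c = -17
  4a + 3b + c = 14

a = 1, b = 7/3, c = 3

Row-reduce the augmented matrix:
R1 ← R1 / (-3).
R2 ← R2 − 1·R1.
R3 ← R3 − 4·R1.
R2 ← R2 / (1/3).
R1 ← R1 + 1/3·R2.
R3 ← R3 − 13/3·R2.
R3 ← R3 / (82).
R1 ← R1 + 6·R3.
R2 ← R2 + 19·R3.
Reading off the reduced rows gives a = 1, b = 7/3, c = 3.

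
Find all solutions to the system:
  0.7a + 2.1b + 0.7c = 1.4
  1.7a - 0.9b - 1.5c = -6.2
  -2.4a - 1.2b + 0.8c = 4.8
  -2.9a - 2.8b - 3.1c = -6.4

Row-reduce the augmented matrix:
R1 ← R1 / (7/10).
R2 ← R2 − 17/10·R1.
R3 ← R3 + 12/5·R1.
R4 ← R4 + 29/10·R1.
R2 ← R2 / (-6).
R1 ← R1 − 3·R2.
R3 ← R3 − 6·R2.
R4 ← R4 − 59/10·R2.
Swap R3 and R4.
R3 ← R3 / (-251/75).
R1 ← R1 + 3/5·R3.
R2 ← R2 − 8/15·R3.
R4 reduces to 0 = 0, so the extra equation is consistent.
Reading off the reduced rows gives a = -1, b = 0, c = 3.

a = -1, b = 0, c = 3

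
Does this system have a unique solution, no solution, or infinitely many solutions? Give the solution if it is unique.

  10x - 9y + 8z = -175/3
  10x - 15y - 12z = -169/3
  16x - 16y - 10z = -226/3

Row-reduce the augmented matrix:
R1 ← R1 / (10).
R2 ← R2 − 10·R1.
R3 ← R3 − 16·R1.
R2 ← R2 / (-6).
R1 ← R1 + 9/10·R2.
R3 ← R3 + 8/5·R2.
R3 ← R3 / (-262/15).
R1 ← R1 − 19/5·R3.
R2 ← R2 − 10/3·R3.
Reading off the reduced rows gives x = -7/3, y = 3, z = -1.

x = -7/3, y = 3, z = -1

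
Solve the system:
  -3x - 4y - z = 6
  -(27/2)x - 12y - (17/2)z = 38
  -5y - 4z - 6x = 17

no solution

Row-reduce:
R1 ← R1 / (-3).
R2 ← R2 + 27/2·R1.
R3 ← R3 + 6·R1.
R2 ← R2 / (6).
R1 ← R1 − 4/3·R2.
R3 ← R3 − 3·R2.
Row 3 reduces to 0 = -1/2, a contradiction. The system is inconsistent.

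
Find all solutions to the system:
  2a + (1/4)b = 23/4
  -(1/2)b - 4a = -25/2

Row-reduce:
R1 ← R1 / (2).
R2 ← R2 + 4·R1.
Row 2 reduces to 0 = -1, a contradiction. The system is inconsistent.

no solution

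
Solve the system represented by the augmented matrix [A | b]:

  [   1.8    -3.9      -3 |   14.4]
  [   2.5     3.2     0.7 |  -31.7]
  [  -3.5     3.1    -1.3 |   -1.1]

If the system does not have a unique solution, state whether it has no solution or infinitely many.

x_1 = -5, x_2 = -6, x_3 = 0

Row-reduce the augmented matrix:
R1 ← R1 / (9/5).
R2 ← R2 − 5/2·R1.
R3 ← R3 + 7/2·R1.
R2 ← R2 / (517/60).
R1 ← R1 + 13/6·R2.
R3 ← R3 + 269/60·R2.
R3 ← R3 / (-11894/2585).
R1 ← R1 + 229/517·R3.
R2 ← R2 − 292/517·R3.
Reading off the reduced rows gives x_1 = -5, x_2 = -6, x_3 = 0.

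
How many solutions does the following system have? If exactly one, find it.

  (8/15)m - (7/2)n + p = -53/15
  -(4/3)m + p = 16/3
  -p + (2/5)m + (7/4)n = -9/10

Row-reduce:
R1 ← R1 / (8/15).
R2 ← R2 + 4/3·R1.
R3 ← R3 − 2/5·R1.
R2 ← R2 / (-35/4).
R1 ← R1 + 105/16·R2.
R3 ← R3 − 35/8·R2.
Rank is 2 with 3 unknowns, leaving p free.

infinitely many solutions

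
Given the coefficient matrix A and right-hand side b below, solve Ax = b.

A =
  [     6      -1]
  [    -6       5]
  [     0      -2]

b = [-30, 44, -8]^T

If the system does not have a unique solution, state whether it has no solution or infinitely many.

no solution

Row-reduce:
R1 ← R1 / (6).
R2 ← R2 + 6·R1.
R2 ← R2 / (4).
R1 ← R1 + 1/6·R2.
R3 ← R3 + 2·R2.
Row 3 reduces to 0 = -1, a contradiction. The system is inconsistent.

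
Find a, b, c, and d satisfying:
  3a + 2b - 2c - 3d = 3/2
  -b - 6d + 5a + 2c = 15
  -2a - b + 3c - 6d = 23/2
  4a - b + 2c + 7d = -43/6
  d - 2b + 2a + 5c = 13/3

Row-reduce the augmented matrix:
R1 ← R1 / (3).
R2 ← R2 − 5·R1.
R3 ← R3 + 2·R1.
R4 ← R4 − 4·R1.
R5 ← R5 − 2·R1.
R2 ← R2 / (-13/3).
R1 ← R1 − 2/3·R2.
R3 ← R3 − 1/3·R2.
R4 ← R4 + 11/3·R2.
R5 ← R5 + 10/3·R2.
R3 ← R3 / (27/13).
R1 ← R1 − 2/13·R3.
R2 ← R2 + 16/13·R3.
R4 ← R4 − 2/13·R3.
R5 ← R5 − 29/13·R3.
R4 ← R4 / (112/9).
R1 ← R1 + 5/9·R4.
R2 ← R2 + 41/9·R4.
R3 ← R3 + 35/9·R4.
R5 ← R5 − 112/9·R4.
R5 reduces to 0 = 0, so the extra equation is consistent.
Reading off the reduced rows gives a = 1/2, b = -5/2, c = 0, d = -5/3.

a = 1/2, b = -5/2, c = 0, d = -5/3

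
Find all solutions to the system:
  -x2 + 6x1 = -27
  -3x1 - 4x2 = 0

From equation 1: x2 = 27 + 6·x1.
Substitute into equation 2 and solve: x1 = -4.
Then x2 = 3.

x1 = -4, x2 = 3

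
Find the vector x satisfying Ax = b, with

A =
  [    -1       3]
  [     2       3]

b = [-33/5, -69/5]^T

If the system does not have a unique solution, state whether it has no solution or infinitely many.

From equation 1: x_1 = 33/5 + 3·x_2.
Substitute into equation 2 and solve: x_2 = -3.
Then x_1 = -12/5.

x_1 = -12/5, x_2 = -3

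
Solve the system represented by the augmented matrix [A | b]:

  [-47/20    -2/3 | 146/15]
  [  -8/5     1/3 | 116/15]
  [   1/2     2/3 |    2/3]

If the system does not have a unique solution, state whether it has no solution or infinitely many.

no solution

Row-reduce:
R1 ← R1 / (-47/20).
R2 ← R2 + 8/5·R1.
R3 ← R3 − 1/2·R1.
R2 ← R2 / (37/47).
R1 ← R1 − 40/141·R2.
R3 ← R3 − 74/141·R2.
Row 3 reduces to 0 = 2, a contradiction. The system is inconsistent.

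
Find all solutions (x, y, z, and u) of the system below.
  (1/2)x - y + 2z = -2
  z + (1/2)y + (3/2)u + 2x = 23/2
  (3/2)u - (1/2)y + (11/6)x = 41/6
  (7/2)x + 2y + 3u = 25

infinitely many solutions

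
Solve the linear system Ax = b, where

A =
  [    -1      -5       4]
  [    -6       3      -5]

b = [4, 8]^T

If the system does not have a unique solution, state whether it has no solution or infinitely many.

infinitely many solutions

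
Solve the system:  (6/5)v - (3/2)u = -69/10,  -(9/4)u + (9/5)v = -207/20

Row-reduce:
R1 ← R1 / (-3/2).
R2 ← R2 + 9/4·R1.
Rank is 1 with 2 unknowns, leaving v free.

infinitely many solutions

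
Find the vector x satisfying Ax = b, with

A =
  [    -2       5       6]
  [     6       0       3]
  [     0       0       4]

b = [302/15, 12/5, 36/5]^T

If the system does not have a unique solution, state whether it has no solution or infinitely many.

x_1 = -1/2, x_2 = 5/3, x_3 = 9/5

Row-reduce the augmented matrix:
R1 ← R1 / (-2).
R2 ← R2 − 6·R1.
R2 ← R2 / (15).
R1 ← R1 + 5/2·R2.
R3 ← R3 / (4).
R1 ← R1 − 1/2·R3.
R2 ← R2 − 7/5·R3.
Reading off the reduced rows gives x_1 = -1/2, x_2 = 5/3, x_3 = 9/5.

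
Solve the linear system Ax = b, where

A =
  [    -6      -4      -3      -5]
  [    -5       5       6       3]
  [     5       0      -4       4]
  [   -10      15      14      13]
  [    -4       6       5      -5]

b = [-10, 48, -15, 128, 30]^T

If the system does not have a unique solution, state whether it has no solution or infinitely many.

Row-reduce:
R1 ← R1 / (-6).
R2 ← R2 + 5·R1.
R3 ← R3 − 5·R1.
R4 ← R4 + 10·R1.
R5 ← R5 + 4·R1.
R2 ← R2 / (25/3).
R1 ← R1 − 2/3·R2.
R3 ← R3 + 10/3·R2.
R4 ← R4 − 65/3·R2.
R5 ← R5 − 26/3·R2.
R3 ← R3 / (-31/10).
R1 ← R1 + 9/50·R3.
R2 ← R2 − 51/50·R3.
R4 ← R4 + 31/10·R3.
R5 ← R5 + 46/25·R3.
Swap R4 and R5.
R4 ← R4 / (-1662/155).
R1 ← R1 − 16/155·R4.
R2 ← R2 − 271/155·R4.
R3 ← R3 + 27/31·R4.
Row 5 reduces to 0 = -1, a contradiction. The system is inconsistent.

no solution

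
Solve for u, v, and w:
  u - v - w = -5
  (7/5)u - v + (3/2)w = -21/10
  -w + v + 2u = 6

u = 1, v = 5, w = 1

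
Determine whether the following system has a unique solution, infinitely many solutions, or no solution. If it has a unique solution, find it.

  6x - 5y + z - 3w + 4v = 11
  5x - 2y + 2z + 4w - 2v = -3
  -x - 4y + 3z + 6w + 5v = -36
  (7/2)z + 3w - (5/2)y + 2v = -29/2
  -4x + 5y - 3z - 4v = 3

no solution

Row-reduce:
R1 ← R1 / (6).
R2 ← R2 − 5·R1.
R3 ← R3 + 1·R1.
R5 ← R5 + 4·R1.
R2 ← R2 / (13/6).
R1 ← R1 + 5/6·R2.
R3 ← R3 + 29/6·R2.
R4 ← R4 + 5/2·R2.
R5 ← R5 − 5/3·R2.
R3 ← R3 / (75/13).
R1 ← R1 − 8/13·R3.
R2 ← R2 − 7/13·R3.
R4 ← R4 − 63/13·R3.
R5 ← R5 + 42/13·R3.
R4 ← R4 / (-63/10).
R1 ← R1 + 2/15·R4.
R2 ← R2 − 17/15·R4.
R3 ← R3 − 52/15·R4.
R5 ← R5 − 21/5·R4.
Row 5 reduces to 0 = 2/3, a contradiction. The system is inconsistent.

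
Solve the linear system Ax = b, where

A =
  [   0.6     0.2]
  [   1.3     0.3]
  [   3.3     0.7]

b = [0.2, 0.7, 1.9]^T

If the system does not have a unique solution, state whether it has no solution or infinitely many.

x_1 = 1, x_2 = -2

Row-reduce the augmented matrix:
R1 ← R1 / (3/5).
R2 ← R2 − 13/10·R1.
R3 ← R3 − 33/10·R1.
R2 ← R2 / (-2/15).
R1 ← R1 − 1/3·R2.
R3 ← R3 + 2/5·R2.
R3 reduces to 0 = 0, so the extra equation is consistent.
Reading off the reduced rows gives x_1 = 1, x_2 = -2.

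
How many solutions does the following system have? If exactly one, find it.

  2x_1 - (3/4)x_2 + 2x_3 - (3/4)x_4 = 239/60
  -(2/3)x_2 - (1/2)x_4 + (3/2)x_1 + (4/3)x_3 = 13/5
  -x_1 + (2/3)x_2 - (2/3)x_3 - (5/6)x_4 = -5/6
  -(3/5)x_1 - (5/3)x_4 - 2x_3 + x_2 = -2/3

x_1 = 5/3, x_2 = 2, x_3 = 1, x_4 = -1/5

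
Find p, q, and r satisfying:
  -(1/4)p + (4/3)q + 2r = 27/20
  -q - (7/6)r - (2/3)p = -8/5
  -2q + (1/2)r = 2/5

p = 1, q = 0, r = 4/5

Row-reduce the augmented matrix:
R1 ← R1 / (-1/4).
R2 ← R2 + 2/3·R1.
R2 ← R2 / (-41/9).
R1 ← R1 + 16/3·R2.
R3 ← R3 + 2·R2.
R3 ← R3 / (275/82).
R1 ← R1 + 16/41·R3.
R2 ← R2 − 117/82·R3.
Reading off the reduced rows gives p = 1, q = 0, r = 4/5.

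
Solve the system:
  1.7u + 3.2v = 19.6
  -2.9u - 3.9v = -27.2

u = 4, v = 4

Row-reduce the augmented matrix:
R1 ← R1 / (17/10).
R2 ← R2 + 29/10·R1.
R2 ← R2 / (53/34).
R1 ← R1 − 32/17·R2.
Reading off the reduced rows gives u = 4, v = 4.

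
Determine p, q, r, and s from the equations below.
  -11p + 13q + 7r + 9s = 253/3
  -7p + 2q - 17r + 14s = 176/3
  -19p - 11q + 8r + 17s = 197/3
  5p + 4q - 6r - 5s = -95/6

p = -8/3, q = 5/2, r = 0, s = 5/2

Row-reduce the augmented matrix:
R1 ← R1 / (-11).
R2 ← R2 + 7·R1.
R3 ← R3 + 19·R1.
R4 ← R4 − 5·R1.
R2 ← R2 / (-69/11).
R1 ← R1 + 13/11·R2.
R3 ← R3 + 368/11·R2.
R4 ← R4 − 109/11·R2.
R3 ← R3 / (331/3).
R1 ← R1 − 235/69·R3.
R2 ← R2 − 236/69·R3.
R4 ← R4 + 2533/69·R3.
R4 ← R4 / (-15505/7613).
R1 ← R1 + 8068/7613·R4.
R2 ← R2 − 29/7613·R4.
R3 ← R3 + 128/331·R4.
Reading off the reduced rows gives p = -8/3, q = 5/2, r = 0, s = 5/2.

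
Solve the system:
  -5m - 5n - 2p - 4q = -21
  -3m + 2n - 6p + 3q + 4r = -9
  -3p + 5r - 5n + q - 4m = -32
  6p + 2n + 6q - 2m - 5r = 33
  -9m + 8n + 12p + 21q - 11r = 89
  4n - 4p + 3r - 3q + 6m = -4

no solution

Row-reduce:
R1 ← R1 / (-5).
R2 ← R2 + 3·R1.
R3 ← R3 + 4·R1.
R4 ← R4 + 2·R1.
R5 ← R5 + 9·R1.
R6 ← R6 − 6·R1.
R2 ← R2 / (5).
R1 ← R1 − 1·R2.
R3 ← R3 + 1·R2.
R4 ← R4 − 4·R2.
R5 ← R5 − 17·R2.
R6 ← R6 + 2·R2.
R3 ← R3 / (-59/25).
R1 ← R1 − 34/25·R3.
R2 ← R2 + 24/25·R3.
R4 ← R4 − 266/25·R3.
R5 ← R5 − 798/25·R3.
R6 ← R6 + 208/25·R3.
R4 ← R4 / (1598/59).
R1 ← R1 − 163/59·R4.
R2 ← R2 + 63/59·R4.
R3 ← R3 + 132/59·R4.
R5 ← R5 − 4794/59·R4.
R6 ← R6 + 1431/59·R4.
Swap R5 and R6.
R5 ← R5 / (361/1598).
R1 ← R1 − 1137/1598·R5.
R2 ← R2 + 1361/1598·R5.
R3 ← R3 + 779/799·R5.
R4 ← R4 − 1059/1598·R5.
Row 6 reduces to 0 = -1, a contradiction. The system is inconsistent.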